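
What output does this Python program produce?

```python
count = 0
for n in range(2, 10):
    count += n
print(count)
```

44

n=2: count = 0+2 = 2
n=3: count = 2+3 = 5
n=4: count = 5+4 = 9
n=5: count = 9+5 = 14
n=6: count = 14+6 = 20
n=7: count = 20+7 = 27
n=8: count = 27+8 = 35
n=9: count = 35+9 = 44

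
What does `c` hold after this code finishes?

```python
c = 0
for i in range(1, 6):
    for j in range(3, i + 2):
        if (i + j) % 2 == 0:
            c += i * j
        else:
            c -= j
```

40

i=2,j=3: odd sum, c = 0-3 = -3
i=3,j=3: even sum, c = (-3)+9 = 6
i=3,j=4: odd sum, c = 6-4 = 2
i=4,j=3: odd sum, c = 2-3 = -1
i=4,j=4: even sum, c = (-1)+16 = 15
i=4,j=5: odd sum, c = 15-5 = 10
i=5,j=3: even sum, c = 10+15 = 25
i=5,j=4: odd sum, c = 25-4 = 21
i=5,j=5: even sum, c = 21+25 = 46
i=5,j=6: odd sum, c = 46-6 = 40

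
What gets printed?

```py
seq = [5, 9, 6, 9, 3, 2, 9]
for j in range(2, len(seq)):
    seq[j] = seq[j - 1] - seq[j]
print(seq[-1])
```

j=2: seq[2] = 9-6 = 3 → [5, 9, 3, 9, 3, 2, 9]
j=3: seq[3] = 3-9 = -6 → [5, 9, 3, -6, 3, 2, 9]
j=4: seq[4] = (-6)-3 = -9 → [5, 9, 3, -6, -9, 2, 9]
j=5: seq[5] = (-9)-2 = -11 → [5, 9, 3, -6, -9, -11, 9]
j=6: seq[6] = (-11)-9 = -20 → [5, 9, 3, -6, -9, -11, -20]

-20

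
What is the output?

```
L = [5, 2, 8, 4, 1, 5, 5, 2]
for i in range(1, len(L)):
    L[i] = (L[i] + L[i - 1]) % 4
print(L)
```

[5, 3, 3, 3, 0, 1, 2, 0]

i=1: L[1] = (2+5)%4 = 3 → [5, 3, 8, 4, 1, 5, 5, 2]
i=2: L[2] = (8+3)%4 = 3 → [5, 3, 3, 4, 1, 5, 5, 2]
i=3: L[3] = (4+3)%4 = 3 → [5, 3, 3, 3, 1, 5, 5, 2]
i=4: L[4] = (1+3)%4 = 0 → [5, 3, 3, 3, 0, 5, 5, 2]
i=5: L[5] = (5+0)%4 = 1 → [5, 3, 3, 3, 0, 1, 5, 2]
i=6: L[6] = (5+1)%4 = 2 → [5, 3, 3, 3, 0, 1, 2, 2]
i=7: L[7] = (2+2)%4 = 0 → [5, 3, 3, 3, 0, 1, 2, 0]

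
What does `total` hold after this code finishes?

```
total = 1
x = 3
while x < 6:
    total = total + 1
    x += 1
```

4

x=3: total = 1+1 = 2
x=4: total = 2+1 = 3
x=5: total = 3+1 = 4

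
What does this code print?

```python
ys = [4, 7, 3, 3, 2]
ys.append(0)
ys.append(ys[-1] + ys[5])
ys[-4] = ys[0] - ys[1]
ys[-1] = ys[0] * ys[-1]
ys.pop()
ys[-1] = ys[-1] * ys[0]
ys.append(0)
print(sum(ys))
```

append 0 → [4, 7, 3, 3, 2, 0]
append ys[-1]+ys[5] = 0+0 = 0 → [4, 7, 3, 3, 2, 0, 0]
ys[-4] = ys[0]-ys[1] = 4-7 = -3 → [4, 7, 3, -3, 2, 0, 0]
ys[-1] = ys[0]*ys[-1] = 4*0 = 0 → [4, 7, 3, -3, 2, 0, 0]
pop() removes 0 → [4, 7, 3, -3, 2, 0]
ys[-1] = ys[-1]*ys[0] = 0*4 = 0 → [4, 7, 3, -3, 2, 0]
append 0 → [4, 7, 3, -3, 2, 0, 0]
sum = 13

13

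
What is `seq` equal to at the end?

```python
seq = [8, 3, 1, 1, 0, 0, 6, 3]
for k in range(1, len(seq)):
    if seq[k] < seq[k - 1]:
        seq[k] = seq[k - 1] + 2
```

[8, 10, 12, 14, 16, 18, 20, 22]

k=1: 3<8, seq[1] = 8+2 = 10 → [8, 10, 1, 1, 0, 0, 6, 3]
k=2: 1<10, seq[2] = 10+2 = 12 → [8, 10, 12, 1, 0, 0, 6, 3]
k=3: 1<12, seq[3] = 12+2 = 14 → [8, 10, 12, 14, 0, 0, 6, 3]
k=4: 0<14, seq[4] = 14+2 = 16 → [8, 10, 12, 14, 16, 0, 6, 3]
k=5: 0<16, seq[5] = 16+2 = 18 → [8, 10, 12, 14, 16, 18, 6, 3]
k=6: 6<18, seq[6] = 18+2 = 20 → [8, 10, 12, 14, 16, 18, 20, 3]
k=7: 3<20, seq[7] = 20+2 = 22 → [8, 10, 12, 14, 16, 18, 20, 22]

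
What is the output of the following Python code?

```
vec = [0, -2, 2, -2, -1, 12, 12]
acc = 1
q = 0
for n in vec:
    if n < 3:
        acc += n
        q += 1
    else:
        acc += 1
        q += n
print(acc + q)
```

29

n=0: <3, acc = 1+0 = 1; q=1
n=-2: <3, acc = 1+(-2) = -1; q=2
n=2: <3, acc = (-1)+2 = 1; q=3
n=-2: <3, acc = 1+(-2) = -1; q=4
n=-1: <3, acc = (-1)+(-1) = -2; q=5
n=12: not <3, acc = (-2)+1 = -1; q=17
n=12: not <3, acc = (-1)+1 = 0; q=29
acc+q = 0+29 = 29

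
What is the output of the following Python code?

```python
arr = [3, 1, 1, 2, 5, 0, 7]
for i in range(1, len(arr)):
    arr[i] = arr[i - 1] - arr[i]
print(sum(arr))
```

-20

i=1: arr[1] = 3-1 = 2 → [3, 2, 1, 2, 5, 0, 7]
i=2: arr[2] = 2-1 = 1 → [3, 2, 1, 2, 5, 0, 7]
i=3: arr[3] = 1-2 = -1 → [3, 2, 1, -1, 5, 0, 7]
i=4: arr[4] = (-1)-5 = -6 → [3, 2, 1, -1, -6, 0, 7]
i=5: arr[5] = (-6)-0 = -6 → [3, 2, 1, -1, -6, -6, 7]
i=6: arr[6] = (-6)-7 = -13 → [3, 2, 1, -1, -6, -6, -13]
sum = -20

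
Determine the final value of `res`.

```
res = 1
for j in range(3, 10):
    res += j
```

43

j=3: res = 1+3 = 4
j=4: res = 4+4 = 8
j=5: res = 8+5 = 13
j=6: res = 13+6 = 19
j=7: res = 19+7 = 26
j=8: res = 26+8 = 34
j=9: res = 34+9 = 43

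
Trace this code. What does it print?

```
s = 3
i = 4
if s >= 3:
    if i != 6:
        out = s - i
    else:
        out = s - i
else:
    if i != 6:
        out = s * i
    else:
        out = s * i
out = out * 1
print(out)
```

-1

s=3, i=4
s >= 3 is True; i != 6 is True
→ out = s - i = -1
out = (-1)*1 = -1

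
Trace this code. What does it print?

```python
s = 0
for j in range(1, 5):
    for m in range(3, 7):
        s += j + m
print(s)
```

j=1,m=3: s = 0+4 = 4
j=1,m=4: s = 4+5 = 9
j=1,m=5: s = 9+6 = 15
j=1,m=6: s = 15+7 = 22
j=2,m=3: s = 22+5 = 27
j=2,m=4: s = 27+6 = 33
j=2,m=5: s = 33+7 = 40
j=2,m=6: s = 40+8 = 48
j=3,m=3: s = 48+6 = 54
j=3,m=4: s = 54+7 = 61
j=3,m=5: s = 61+8 = 69
j=3,m=6: s = 69+9 = 78
j=4,m=3: s = 78+7 = 85
j=4,m=4: s = 85+8 = 93
j=4,m=5: s = 93+9 = 102
j=4,m=6: s = 102+10 = 112

112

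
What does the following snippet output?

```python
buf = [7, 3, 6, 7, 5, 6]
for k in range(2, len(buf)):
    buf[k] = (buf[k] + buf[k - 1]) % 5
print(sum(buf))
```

k=2: buf[2] = (6+3)%5 = 4 → [7, 3, 4, 7, 5, 6]
k=3: buf[3] = (7+4)%5 = 1 → [7, 3, 4, 1, 5, 6]
k=4: buf[4] = (5+1)%5 = 1 → [7, 3, 4, 1, 1, 6]
k=5: buf[5] = (6+1)%5 = 2 → [7, 3, 4, 1, 1, 2]
sum = 18

18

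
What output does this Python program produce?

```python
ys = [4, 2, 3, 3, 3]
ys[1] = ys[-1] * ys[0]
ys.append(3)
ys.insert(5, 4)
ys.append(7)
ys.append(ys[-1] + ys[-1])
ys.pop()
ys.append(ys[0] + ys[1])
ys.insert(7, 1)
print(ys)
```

ys[1] = ys[-1]*ys[0] = 3*4 = 12 → [4, 12, 3, 3, 3]
append 3 → [4, 12, 3, 3, 3, 3]
insert 4 at 5 → [4, 12, 3, 3, 3, 4, 3]
append 7 → [4, 12, 3, 3, 3, 4, 3, 7]
append ys[-1]+ys[-1] = 7+7 = 14 → [4, 12, 3, 3, 3, 4, 3, 7, 14]
pop() removes 14 → [4, 12, 3, 3, 3, 4, 3, 7]
append ys[0]+ys[1] = 4+12 = 16 → [4, 12, 3, 3, 3, 4, 3, 7, 16]
insert 1 at 7 → [4, 12, 3, 3, 3, 4, 3, 1, 7, 16]

[4, 12, 3, 3, 3, 4, 3, 1, 7, 16]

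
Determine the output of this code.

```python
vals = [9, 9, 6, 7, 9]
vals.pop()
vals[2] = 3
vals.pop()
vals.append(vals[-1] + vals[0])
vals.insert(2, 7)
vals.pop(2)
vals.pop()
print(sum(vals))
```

pop() removes 9 → [9, 9, 6, 7]
vals[2] = 3 → [9, 9, 3, 7]
pop() removes 7 → [9, 9, 3]
append vals[-1]+vals[0] = 3+9 = 12 → [9, 9, 3, 12]
insert 7 at 2 → [9, 9, 7, 3, 12]
pop(2) removes 7 → [9, 9, 3, 12]
pop() removes 12 → [9, 9, 3]
sum = 21

21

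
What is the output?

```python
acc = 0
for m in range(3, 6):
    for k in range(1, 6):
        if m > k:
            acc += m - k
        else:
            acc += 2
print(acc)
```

m=3,k=1: 3>1, acc = 0+2 = 2
m=3,k=2: 3>2, acc = 2+1 = 3
m=3,k=3: not 3>3, acc = 3+2 = 5
m=3,k=4: not 3>4, acc = 5+2 = 7
m=3,k=5: not 3>5, acc = 7+2 = 9
m=4,k=1: 4>1, acc = 9+3 = 12
m=4,k=2: 4>2, acc = 12+2 = 14
m=4,k=3: 4>3, acc = 14+1 = 15
m=4,k=4: not 4>4, acc = 15+2 = 17
m=4,k=5: not 4>5, acc = 17+2 = 19
m=5,k=1: 5>1, acc = 19+4 = 23
m=5,k=2: 5>2, acc = 23+3 = 26
m=5,k=3: 5>3, acc = 26+2 = 28
m=5,k=4: 5>4, acc = 28+1 = 29
m=5,k=5: not 5>5, acc = 29+2 = 31

31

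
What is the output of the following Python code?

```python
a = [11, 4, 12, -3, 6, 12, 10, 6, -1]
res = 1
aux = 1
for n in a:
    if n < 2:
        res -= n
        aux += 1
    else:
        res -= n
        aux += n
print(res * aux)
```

n=11: not <2, res = 1-11 = -10; aux=12
n=4: not <2, res = (-10)-4 = -14; aux=16
n=12: not <2, res = (-14)-12 = -26; aux=28
n=-3: <2, res = (-26)-(-3) = -23; aux=29
n=6: not <2, res = (-23)-6 = -29; aux=35
n=12: not <2, res = (-29)-12 = -41; aux=47
n=10: not <2, res = (-41)-10 = -51; aux=57
n=6: not <2, res = (-51)-6 = -57; aux=63
n=-1: <2, res = (-57)-(-1) = -56; aux=64
res*aux = (-56)*64 = -3584

-3584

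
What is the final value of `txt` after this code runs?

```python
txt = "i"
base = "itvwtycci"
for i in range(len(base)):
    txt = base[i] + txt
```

'iccytwvtii'

i=0: prepend 'i' → 'ii'
i=1: prepend 't' → 'tii'
i=2: prepend 'v' → 'vtii'
i=3: prepend 'w' → 'wvtii'
i=4: prepend 't' → 'twvtii'
i=5: prepend 'y' → 'ytwvtii'
i=6: prepend 'c' → 'cytwvtii'
i=7: prepend 'c' → 'ccytwvtii'
i=8: prepend 'i' → 'iccytwvtii'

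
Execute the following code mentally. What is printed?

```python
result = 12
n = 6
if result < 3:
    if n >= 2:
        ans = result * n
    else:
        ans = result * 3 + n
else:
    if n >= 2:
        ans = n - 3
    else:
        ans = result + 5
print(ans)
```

result=12, n=6
result < 3 is False; n >= 2 is True
→ ans = n - 3 = 3

3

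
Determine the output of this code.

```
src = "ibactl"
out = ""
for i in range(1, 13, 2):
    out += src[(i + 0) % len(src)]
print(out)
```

i=1: add src[1]='b' → 'b'
i=3: add src[3]='c' → 'bc'
i=5: add src[5]='l' → 'bcl'
i=7: add src[1]='b' → 'bclb'
i=9: add src[3]='c' → 'bclbc'
i=11: add src[5]='l' → 'bclbcl'

bclbcl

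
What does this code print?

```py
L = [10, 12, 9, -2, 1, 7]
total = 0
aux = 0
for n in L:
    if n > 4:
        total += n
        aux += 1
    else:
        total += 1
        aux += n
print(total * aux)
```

120

n=10: >4, total = 0+10 = 10; aux=1
n=12: >4, total = 10+12 = 22; aux=2
n=9: >4, total = 22+9 = 31; aux=3
n=-2: not >4, total = 31+1 = 32; aux=1
n=1: not >4, total = 32+1 = 33; aux=2
n=7: >4, total = 33+7 = 40; aux=3
total*aux = 40*3 = 120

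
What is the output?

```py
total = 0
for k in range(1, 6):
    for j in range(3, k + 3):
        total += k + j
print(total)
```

k=1,j=3: total = 0+4 = 4
k=2,j=3: total = 4+5 = 9
k=2,j=4: total = 9+6 = 15
k=3,j=3: total = 15+6 = 21
k=3,j=4: total = 21+7 = 28
k=3,j=5: total = 28+8 = 36
k=4,j=3: total = 36+7 = 43
k=4,j=4: total = 43+8 = 51
k=4,j=5: total = 51+9 = 60
k=4,j=6: total = 60+10 = 70
k=5,j=3: total = 70+8 = 78
k=5,j=4: total = 78+9 = 87
k=5,j=5: total = 87+10 = 97
k=5,j=6: total = 97+11 = 108
k=5,j=7: total = 108+12 = 120

120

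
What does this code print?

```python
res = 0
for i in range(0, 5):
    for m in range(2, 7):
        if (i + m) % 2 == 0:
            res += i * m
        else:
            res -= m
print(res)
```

56

i=0,m=2: even sum, res = 0+0 = 0
i=0,m=3: odd sum, res = 0-3 = -3
i=0,m=4: even sum, res = (-3)+0 = -3
i=0,m=5: odd sum, res = (-3)-5 = -8
i=0,m=6: even sum, res = (-8)+0 = -8
i=1,m=2: odd sum, res = (-8)-2 = -10
i=1,m=3: even sum, res = (-10)+3 = -7
i=1,m=4: odd sum, res = (-7)-4 = -11
i=1,m=5: even sum, res = (-11)+5 = -6
i=1,m=6: odd sum, res = (-6)-6 = -12
i=2,m=2: even sum, res = (-12)+4 = -8
i=2,m=3: odd sum, res = (-8)-3 = -11
i=2,m=4: even sum, res = (-11)+8 = -3
i=2,m=5: odd sum, res = (-3)-5 = -8
i=2,m=6: even sum, res = (-8)+12 = 4
i=3,m=2: odd sum, res = 4-2 = 2
i=3,m=3: even sum, res = 2+9 = 11
i=3,m=4: odd sum, res = 11-4 = 7
i=3,m=5: even sum, res = 7+15 = 22
i=3,m=6: odd sum, res = 22-6 = 16
i=4,m=2: even sum, res = 16+8 = 24
i=4,m=3: odd sum, res = 24-3 = 21
i=4,m=4: even sum, res = 21+16 = 37
i=4,m=5: odd sum, res = 37-5 = 32
i=4,m=6: even sum, res = 32+24 = 56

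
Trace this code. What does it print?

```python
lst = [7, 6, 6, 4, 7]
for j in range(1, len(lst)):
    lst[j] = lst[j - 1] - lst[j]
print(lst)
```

j=1: lst[1] = 7-6 = 1 → [7, 1, 6, 4, 7]
j=2: lst[2] = 1-6 = -5 → [7, 1, -5, 4, 7]
j=3: lst[3] = (-5)-4 = -9 → [7, 1, -5, -9, 7]
j=4: lst[4] = (-9)-7 = -16 → [7, 1, -5, -9, -16]

[7, 1, -5, -9, -16]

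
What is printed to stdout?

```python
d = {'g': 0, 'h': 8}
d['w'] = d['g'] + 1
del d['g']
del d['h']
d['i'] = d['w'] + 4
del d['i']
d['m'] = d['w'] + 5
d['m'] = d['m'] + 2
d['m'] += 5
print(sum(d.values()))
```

14

d['w'] = d['g']+1 = 1 → {'g': 0, 'h': 8, 'w': 1}
del 'g' → {'h': 8, 'w': 1}
del 'h' → {'w': 1}
d['i'] = d['w']+4 = 5 → {'w': 1, 'i': 5}
del 'i' → {'w': 1}
d['m'] = d['w']+5 = 6 → {'w': 1, 'm': 6}
d['m'] = d['m']+2 = 8 → {'w': 1, 'm': 8}
d['m'] = 8+5 = 13 → {'w': 1, 'm': 13}
sum of values = 14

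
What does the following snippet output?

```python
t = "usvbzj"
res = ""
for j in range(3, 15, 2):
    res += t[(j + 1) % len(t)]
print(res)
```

j=3: add t[4]='z' → 'z'
j=5: add t[0]='u' → 'zu'
j=7: add t[2]='v' → 'zuv'
j=9: add t[4]='z' → 'zuvz'
j=11: add t[0]='u' → 'zuvzu'
j=13: add t[2]='v' → 'zuvzuv'

zuvzuv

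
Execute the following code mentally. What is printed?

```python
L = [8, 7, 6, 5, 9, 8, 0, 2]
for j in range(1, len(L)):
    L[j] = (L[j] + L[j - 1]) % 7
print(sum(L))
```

j=1: L[1] = (7+8)%7 = 1 → [8, 1, 6, 5, 9, 8, 0, 2]
j=2: L[2] = (6+1)%7 = 0 → [8, 1, 0, 5, 9, 8, 0, 2]
j=3: L[3] = (5+0)%7 = 5 → [8, 1, 0, 5, 9, 8, 0, 2]
j=4: L[4] = (9+5)%7 = 0 → [8, 1, 0, 5, 0, 8, 0, 2]
j=5: L[5] = (8+0)%7 = 1 → [8, 1, 0, 5, 0, 1, 0, 2]
j=6: L[6] = (0+1)%7 = 1 → [8, 1, 0, 5, 0, 1, 1, 2]
j=7: L[7] = (2+1)%7 = 3 → [8, 1, 0, 5, 0, 1, 1, 3]
sum = 19

19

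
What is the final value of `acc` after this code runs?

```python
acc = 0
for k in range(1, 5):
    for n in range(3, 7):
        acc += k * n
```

k=1,n=3: acc = 0+3 = 3
k=1,n=4: acc = 3+4 = 7
k=1,n=5: acc = 7+5 = 12
k=1,n=6: acc = 12+6 = 18
k=2,n=3: acc = 18+6 = 24
k=2,n=4: acc = 24+8 = 32
k=2,n=5: acc = 32+10 = 42
k=2,n=6: acc = 42+12 = 54
k=3,n=3: acc = 54+9 = 63
k=3,n=4: acc = 63+12 = 75
k=3,n=5: acc = 75+15 = 90
k=3,n=6: acc = 90+18 = 108
k=4,n=3: acc = 108+12 = 120
k=4,n=4: acc = 120+16 = 136
k=4,n=5: acc = 136+20 = 156
k=4,n=6: acc = 156+24 = 180

180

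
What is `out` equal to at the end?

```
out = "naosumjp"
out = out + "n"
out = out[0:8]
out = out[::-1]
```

+ 'n' → 'naosumjpn'
slice [0:8] → 'naosumjp'
reverse → 'pjmusoan'

'pjmusoan'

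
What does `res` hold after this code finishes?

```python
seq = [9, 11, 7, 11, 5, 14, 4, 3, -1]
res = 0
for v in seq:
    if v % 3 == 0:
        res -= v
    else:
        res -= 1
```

v=9: %3==0, res = 0-9 = -9
v=11: not %3==0, res = (-9)-1 = -10
v=7: not %3==0, res = (-10)-1 = -11
v=11: not %3==0, res = (-11)-1 = -12
v=5: not %3==0, res = (-12)-1 = -13
v=14: not %3==0, res = (-13)-1 = -14
v=4: not %3==0, res = (-14)-1 = -15
v=3: %3==0, res = (-15)-3 = -18
v=-1: not %3==0, res = (-18)-1 = -19

-19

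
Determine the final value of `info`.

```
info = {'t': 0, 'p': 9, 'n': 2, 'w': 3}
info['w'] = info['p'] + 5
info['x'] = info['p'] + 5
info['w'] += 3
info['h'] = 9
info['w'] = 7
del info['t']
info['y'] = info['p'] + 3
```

{'p': 9, 'n': 2, 'w': 7, 'x': 14, 'h': 9, 'y': 12}

info['w'] = info['p']+5 = 14 → {'t': 0, 'p': 9, 'n': 2, 'w': 14}
info['x'] = info['p']+5 = 14 → {'t': 0, 'p': 9, 'n': 2, 'w': 14, 'x': 14}
info['w'] = 14+3 = 17 → {'t': 0, 'p': 9, 'n': 2, 'w': 17, 'x': 14}
info['h'] = 9 → {'t': 0, 'p': 9, 'n': 2, 'w': 17, 'x': 14, 'h': 9}
info['w'] = 7 → {'t': 0, 'p': 9, 'n': 2, 'w': 7, 'x': 14, 'h': 9}
del 't' → {'p': 9, 'n': 2, 'w': 7, 'x': 14, 'h': 9}
info['y'] = info['p']+3 = 12 → {'p': 9, 'n': 2, 'w': 7, 'x': 14, 'h': 9, 'y': 12}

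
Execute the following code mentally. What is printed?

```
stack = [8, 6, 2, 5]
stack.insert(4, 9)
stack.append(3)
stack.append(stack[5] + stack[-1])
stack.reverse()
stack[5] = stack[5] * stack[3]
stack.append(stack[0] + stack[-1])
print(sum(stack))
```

insert 9 at 4 → [8, 6, 2, 5, 9]
append 3 → [8, 6, 2, 5, 9, 3]
append stack[5]+stack[-1] = 3+3 = 6 → [8, 6, 2, 5, 9, 3, 6]
reverse → [6, 3, 9, 5, 2, 6, 8]
stack[5] = stack[5]*stack[3] = 6*5 = 30 → [6, 3, 9, 5, 2, 30, 8]
append stack[0]+stack[-1] = 6+8 = 14 → [6, 3, 9, 5, 2, 30, 8, 14]
sum = 77

77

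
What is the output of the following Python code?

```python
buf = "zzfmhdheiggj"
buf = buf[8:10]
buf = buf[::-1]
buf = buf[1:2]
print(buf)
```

slice [8:10] → 'ig'
reverse → 'gi'
slice [1:2] → 'i'

i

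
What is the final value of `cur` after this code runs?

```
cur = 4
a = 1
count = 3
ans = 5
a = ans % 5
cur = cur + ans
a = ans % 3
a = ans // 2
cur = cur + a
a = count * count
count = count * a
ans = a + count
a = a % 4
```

a = 5%5 = 0
cur = 4+5 = 9
a = 5%3 = 2
a = 5//2 = 2
cur = 9+2 = 11
a = 3*3 = 9
count = 3*9 = 27
ans = 9+27 = 36
a = 9%4 = 1

11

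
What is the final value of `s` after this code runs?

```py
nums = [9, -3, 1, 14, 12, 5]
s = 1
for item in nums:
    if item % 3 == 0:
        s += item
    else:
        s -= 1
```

16

item=9: %3==0, s = 1+9 = 10
item=-3: %3==0, s = 10+(-3) = 7
item=1: not %3==0, s = 7-1 = 6
item=14: not %3==0, s = 6-1 = 5
item=12: %3==0, s = 5+12 = 17
item=5: not %3==0, s = 17-1 = 16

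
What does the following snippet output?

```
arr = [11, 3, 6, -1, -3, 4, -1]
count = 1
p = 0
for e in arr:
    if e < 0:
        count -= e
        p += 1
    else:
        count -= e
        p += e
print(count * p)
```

-486

e=11: not <0, count = 1-11 = -10; p=11
e=3: not <0, count = (-10)-3 = -13; p=14
e=6: not <0, count = (-13)-6 = -19; p=20
e=-1: <0, count = (-19)-(-1) = -18; p=21
e=-3: <0, count = (-18)-(-3) = -15; p=22
e=4: not <0, count = (-15)-4 = -19; p=26
e=-1: <0, count = (-19)-(-1) = -18; p=27
count*p = (-18)*27 = -486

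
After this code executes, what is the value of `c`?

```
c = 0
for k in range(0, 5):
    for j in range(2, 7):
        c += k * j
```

k=0,j=2: c = 0+0 = 0
k=0,j=3: c = 0+0 = 0
k=0,j=4: c = 0+0 = 0
k=0,j=5: c = 0+0 = 0
k=0,j=6: c = 0+0 = 0
k=1,j=2: c = 0+2 = 2
k=1,j=3: c = 2+3 = 5
k=1,j=4: c = 5+4 = 9
k=1,j=5: c = 9+5 = 14
k=1,j=6: c = 14+6 = 20
k=2,j=2: c = 20+4 = 24
k=2,j=3: c = 24+6 = 30
k=2,j=4: c = 30+8 = 38
k=2,j=5: c = 38+10 = 48
k=2,j=6: c = 48+12 = 60
k=3,j=2: c = 60+6 = 66
k=3,j=3: c = 66+9 = 75
k=3,j=4: c = 75+12 = 87
k=3,j=5: c = 87+15 = 102
k=3,j=6: c = 102+18 = 120
k=4,j=2: c = 120+8 = 128
k=4,j=3: c = 128+12 = 140
k=4,j=4: c = 140+16 = 156
k=4,j=5: c = 156+20 = 176
k=4,j=6: c = 176+24 = 200

200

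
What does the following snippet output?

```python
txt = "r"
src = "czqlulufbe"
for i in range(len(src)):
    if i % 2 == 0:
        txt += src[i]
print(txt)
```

rcquub

i=0: add 'c' → 'rc'
i=1: skip
i=2: add 'q' → 'rcq'
i=3: skip
i=4: add 'u' → 'rcqu'
i=5: skip
i=6: add 'u' → 'rcquu'
i=7: skip
i=8: add 'b' → 'rcquub'
i=9: skip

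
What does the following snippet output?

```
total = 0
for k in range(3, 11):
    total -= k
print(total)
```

k=3: total = 0-3 = -3
k=4: total = (-3)-4 = -7
k=5: total = (-7)-5 = -12
k=6: total = (-12)-6 = -18
k=7: total = (-18)-7 = -25
k=8: total = (-25)-8 = -33
k=9: total = (-33)-9 = -42
k=10: total = (-42)-10 = -52

-52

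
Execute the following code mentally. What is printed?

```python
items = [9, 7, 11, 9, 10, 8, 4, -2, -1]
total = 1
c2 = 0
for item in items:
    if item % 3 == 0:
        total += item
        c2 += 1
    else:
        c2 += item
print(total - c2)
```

-20

item=9: %3==0, total = 1+9 = 10; c2=1
item=7: not %3==0; c2=8
item=11: not %3==0; c2=19
item=9: %3==0, total = 10+9 = 19; c2=20
item=10: not %3==0; c2=30
item=8: not %3==0; c2=38
item=4: not %3==0; c2=42
item=-2: not %3==0; c2=40
item=-1: not %3==0; c2=39
total-c2 = 19-39 = -20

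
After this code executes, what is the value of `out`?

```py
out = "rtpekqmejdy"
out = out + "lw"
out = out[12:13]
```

'w'

+ 'lw' → 'rtpekqmejdylw'
slice [12:13] → 'w'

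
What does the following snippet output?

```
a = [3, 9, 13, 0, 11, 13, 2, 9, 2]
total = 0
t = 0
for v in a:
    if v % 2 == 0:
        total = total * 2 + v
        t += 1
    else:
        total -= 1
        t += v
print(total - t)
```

v=3: not even, total = 0-1 = -1; t=3
v=9: not even, total = (-1)-1 = -2; t=12
v=13: not even, total = (-2)-1 = -3; t=25
v=0: even, total = (-3)*2+0 = -6; t=26
v=11: not even, total = (-6)-1 = -7; t=37
v=13: not even, total = (-7)-1 = -8; t=50
v=2: even, total = (-8)*2+2 = -14; t=51
v=9: not even, total = (-14)-1 = -15; t=60
v=2: even, total = (-15)*2+2 = -28; t=61
total-t = (-28)-61 = -89

-89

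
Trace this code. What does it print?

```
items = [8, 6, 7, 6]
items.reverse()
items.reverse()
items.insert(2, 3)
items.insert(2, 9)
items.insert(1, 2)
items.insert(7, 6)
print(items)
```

[8, 2, 6, 9, 3, 7, 6, 6]

reverse → [6, 7, 6, 8]
reverse → [8, 6, 7, 6]
insert 3 at 2 → [8, 6, 3, 7, 6]
insert 9 at 2 → [8, 6, 9, 3, 7, 6]
insert 2 at 1 → [8, 2, 6, 9, 3, 7, 6]
insert 6 at 7 → [8, 2, 6, 9, 3, 7, 6, 6]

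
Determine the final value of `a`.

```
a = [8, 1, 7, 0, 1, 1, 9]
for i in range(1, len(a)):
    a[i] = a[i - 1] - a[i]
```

[8, 7, 0, 0, -1, -2, -11]

i=1: a[1] = 8-1 = 7 → [8, 7, 7, 0, 1, 1, 9]
i=2: a[2] = 7-7 = 0 → [8, 7, 0, 0, 1, 1, 9]
i=3: a[3] = 0-0 = 0 → [8, 7, 0, 0, 1, 1, 9]
i=4: a[4] = 0-1 = -1 → [8, 7, 0, 0, -1, 1, 9]
i=5: a[5] = (-1)-1 = -2 → [8, 7, 0, 0, -1, -2, 9]
i=6: a[6] = (-2)-9 = -11 → [8, 7, 0, 0, -1, -2, -11]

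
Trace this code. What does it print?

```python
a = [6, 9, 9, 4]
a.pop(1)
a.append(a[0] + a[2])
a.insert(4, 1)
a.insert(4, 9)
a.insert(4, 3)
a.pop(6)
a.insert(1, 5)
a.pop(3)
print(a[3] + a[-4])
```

pop(1) removes 9 → [6, 9, 4]
append a[0]+a[2] = 6+4 = 10 → [6, 9, 4, 10]
insert 1 at 4 → [6, 9, 4, 10, 1]
insert 9 at 4 → [6, 9, 4, 10, 9, 1]
insert 3 at 4 → [6, 9, 4, 10, 3, 9, 1]
pop(6) removes 1 → [6, 9, 4, 10, 3, 9]
insert 5 at 1 → [6, 5, 9, 4, 10, 3, 9]
pop(3) removes 4 → [6, 5, 9, 10, 3, 9]
a[3]+a[-4] = 10+9 = 19

19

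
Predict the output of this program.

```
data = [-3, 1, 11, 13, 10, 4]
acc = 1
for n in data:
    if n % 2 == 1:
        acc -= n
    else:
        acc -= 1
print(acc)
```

-23

n=-3: odd, acc = 1-(-3) = 4
n=1: odd, acc = 4-1 = 3
n=11: odd, acc = 3-11 = -8
n=13: odd, acc = (-8)-13 = -21
n=10: not odd, acc = (-21)-1 = -22
n=4: not odd, acc = (-22)-1 = -23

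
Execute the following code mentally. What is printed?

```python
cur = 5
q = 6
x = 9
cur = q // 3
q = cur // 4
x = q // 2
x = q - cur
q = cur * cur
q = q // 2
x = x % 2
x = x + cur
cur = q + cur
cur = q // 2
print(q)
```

2

cur = 6//3 = 2
q = 2//4 = 0
x = 0//2 = 0
x = 0-2 = -2
q = 2*2 = 4
q = 4//2 = 2
x = (-2)%2 = 0
x = 0+2 = 2
cur = 2+2 = 4
cur = 2//2 = 1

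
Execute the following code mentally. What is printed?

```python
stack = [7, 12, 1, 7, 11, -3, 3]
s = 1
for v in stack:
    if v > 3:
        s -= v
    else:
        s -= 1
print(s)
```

v=7: >3, s = 1-7 = -6
v=12: >3, s = (-6)-12 = -18
v=1: not >3, s = (-18)-1 = -19
v=7: >3, s = (-19)-7 = -26
v=11: >3, s = (-26)-11 = -37
v=-3: not >3, s = (-37)-1 = -38
v=3: not >3, s = (-38)-1 = -39

-39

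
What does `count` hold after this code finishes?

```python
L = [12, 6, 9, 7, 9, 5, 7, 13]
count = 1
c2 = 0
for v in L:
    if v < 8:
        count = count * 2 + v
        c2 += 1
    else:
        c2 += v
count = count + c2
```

v=12: not <8; c2=12
v=6: <8, count = 1*2+6 = 8; c2=13
v=9: not <8; c2=22
v=7: <8, count = 8*2+7 = 23; c2=23
v=9: not <8; c2=32
v=5: <8, count = 23*2+5 = 51; c2=33
v=7: <8, count = 51*2+7 = 109; c2=34
v=13: not <8; c2=47
count+c2 = 109+47 = 156

156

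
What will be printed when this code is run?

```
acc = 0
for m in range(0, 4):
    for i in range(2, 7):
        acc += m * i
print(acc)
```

120

m=0,i=2: acc = 0+0 = 0
m=0,i=3: acc = 0+0 = 0
m=0,i=4: acc = 0+0 = 0
m=0,i=5: acc = 0+0 = 0
m=0,i=6: acc = 0+0 = 0
m=1,i=2: acc = 0+2 = 2
m=1,i=3: acc = 2+3 = 5
m=1,i=4: acc = 5+4 = 9
m=1,i=5: acc = 9+5 = 14
m=1,i=6: acc = 14+6 = 20
m=2,i=2: acc = 20+4 = 24
m=2,i=3: acc = 24+6 = 30
m=2,i=4: acc = 30+8 = 38
m=2,i=5: acc = 38+10 = 48
m=2,i=6: acc = 48+12 = 60
m=3,i=2: acc = 60+6 = 66
m=3,i=3: acc = 66+9 = 75
m=3,i=4: acc = 75+12 = 87
m=3,i=5: acc = 87+15 = 102
m=3,i=6: acc = 102+18 = 120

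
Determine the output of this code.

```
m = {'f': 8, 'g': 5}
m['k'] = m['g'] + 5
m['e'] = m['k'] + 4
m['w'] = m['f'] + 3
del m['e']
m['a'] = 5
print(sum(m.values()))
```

39

m['k'] = m['g']+5 = 10 → {'f': 8, 'g': 5, 'k': 10}
m['e'] = m['k']+4 = 14 → {'f': 8, 'g': 5, 'k': 10, 'e': 14}
m['w'] = m['f']+3 = 11 → {'f': 8, 'g': 5, 'k': 10, 'e': 14, 'w': 11}
del 'e' → {'f': 8, 'g': 5, 'k': 10, 'w': 11}
m['a'] = 5 → {'f': 8, 'g': 5, 'k': 10, 'w': 11, 'a': 5}
sum of values = 39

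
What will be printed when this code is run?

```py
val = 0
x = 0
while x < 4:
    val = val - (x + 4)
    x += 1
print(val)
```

-22

x=0: val = 0-4 = -4
x=1: val = (-4)-5 = -9
x=2: val = (-9)-6 = -15
x=3: val = (-15)-7 = -22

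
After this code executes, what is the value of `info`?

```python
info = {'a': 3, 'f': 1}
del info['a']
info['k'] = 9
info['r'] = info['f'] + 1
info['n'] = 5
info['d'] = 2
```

del 'a' → {'f': 1}
info['k'] = 9 → {'f': 1, 'k': 9}
info['r'] = info['f']+1 = 2 → {'f': 1, 'k': 9, 'r': 2}
info['n'] = 5 → {'f': 1, 'k': 9, 'r': 2, 'n': 5}
info['d'] = 2 → {'f': 1, 'k': 9, 'r': 2, 'n': 5, 'd': 2}

{'f': 1, 'k': 9, 'r': 2, 'n': 5, 'd': 2}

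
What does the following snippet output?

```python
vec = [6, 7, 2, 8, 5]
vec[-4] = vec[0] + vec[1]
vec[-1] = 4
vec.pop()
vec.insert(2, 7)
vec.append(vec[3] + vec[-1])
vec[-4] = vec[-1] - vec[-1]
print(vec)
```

[6, 13, 0, 2, 8, 10]

vec[-4] = vec[0]+vec[1] = 6+7 = 13 → [6, 13, 2, 8, 5]
vec[-1] = 4 → [6, 13, 2, 8, 4]
pop() removes 4 → [6, 13, 2, 8]
insert 7 at 2 → [6, 13, 7, 2, 8]
append vec[3]+vec[-1] = 2+8 = 10 → [6, 13, 7, 2, 8, 10]
vec[-4] = vec[-1]-vec[-1] = 10-10 = 0 → [6, 13, 0, 2, 8, 10]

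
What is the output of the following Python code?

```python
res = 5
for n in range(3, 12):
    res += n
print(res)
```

n=3: res = 5+3 = 8
n=4: res = 8+4 = 12
n=5: res = 12+5 = 17
n=6: res = 17+6 = 23
n=7: res = 23+7 = 30
n=8: res = 30+8 = 38
n=9: res = 38+9 = 47
n=10: res = 47+10 = 57
n=11: res = 57+11 = 68

68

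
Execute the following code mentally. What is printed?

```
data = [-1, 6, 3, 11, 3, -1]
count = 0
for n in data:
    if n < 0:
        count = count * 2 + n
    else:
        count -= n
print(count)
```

n=-1: <0, count = 0*2+(-1) = -1
n=6: not <0, count = (-1)-6 = -7
n=3: not <0, count = (-7)-3 = -10
n=11: not <0, count = (-10)-11 = -21
n=3: not <0, count = (-21)-3 = -24
n=-1: <0, count = (-24)*2+(-1) = -49

-49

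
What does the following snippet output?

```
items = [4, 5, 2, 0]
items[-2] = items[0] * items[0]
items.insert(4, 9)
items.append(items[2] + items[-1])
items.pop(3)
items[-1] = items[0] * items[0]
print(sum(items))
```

50

items[-2] = items[0]*items[0] = 4*4 = 16 → [4, 5, 16, 0]
insert 9 at 4 → [4, 5, 16, 0, 9]
append items[2]+items[-1] = 16+9 = 25 → [4, 5, 16, 0, 9, 25]
pop(3) removes 0 → [4, 5, 16, 9, 25]
items[-1] = items[0]*items[0] = 4*4 = 16 → [4, 5, 16, 9, 16]
sum = 50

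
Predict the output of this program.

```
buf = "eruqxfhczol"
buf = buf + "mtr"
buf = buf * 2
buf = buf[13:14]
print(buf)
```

r

+ 'mtr' → 'eruqxfhczolmtr'
repeat ×2 → 'eruqxfhczolmtreruqxfhczolmtr'
slice [13:14] → 'r'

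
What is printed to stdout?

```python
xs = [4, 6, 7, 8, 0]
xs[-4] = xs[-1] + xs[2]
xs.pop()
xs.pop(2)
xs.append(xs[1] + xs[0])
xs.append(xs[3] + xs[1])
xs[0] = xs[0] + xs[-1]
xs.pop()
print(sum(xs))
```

48

xs[-4] = xs[-1]+xs[2] = 0+7 = 7 → [4, 7, 7, 8, 0]
pop() removes 0 → [4, 7, 7, 8]
pop(2) removes 7 → [4, 7, 8]
append xs[1]+xs[0] = 7+4 = 11 → [4, 7, 8, 11]
append xs[3]+xs[1] = 11+7 = 18 → [4, 7, 8, 11, 18]
xs[0] = xs[0]+xs[-1] = 4+18 = 22 → [22, 7, 8, 11, 18]
pop() removes 18 → [22, 7, 8, 11]
sum = 48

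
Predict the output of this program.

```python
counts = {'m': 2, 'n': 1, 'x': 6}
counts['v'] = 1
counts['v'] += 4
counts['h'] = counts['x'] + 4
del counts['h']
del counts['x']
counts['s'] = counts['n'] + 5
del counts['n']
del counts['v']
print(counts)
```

{'m': 2, 's': 6}

counts['v'] = 1 → {'m': 2, 'n': 1, 'x': 6, 'v': 1}
counts['v'] = 1+4 = 5 → {'m': 2, 'n': 1, 'x': 6, 'v': 5}
counts['h'] = counts['x']+4 = 10 → {'m': 2, 'n': 1, 'x': 6, 'v': 5, 'h': 10}
del 'h' → {'m': 2, 'n': 1, 'x': 6, 'v': 5}
del 'x' → {'m': 2, 'n': 1, 'v': 5}
counts['s'] = counts['n']+5 = 6 → {'m': 2, 'n': 1, 'v': 5, 's': 6}
del 'n' → {'m': 2, 'v': 5, 's': 6}
del 'v' → {'m': 2, 's': 6}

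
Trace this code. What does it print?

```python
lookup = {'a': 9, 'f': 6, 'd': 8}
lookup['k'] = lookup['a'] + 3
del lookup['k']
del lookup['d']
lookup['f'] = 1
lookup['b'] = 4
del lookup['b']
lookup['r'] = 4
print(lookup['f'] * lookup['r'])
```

lookup['k'] = lookup['a']+3 = 12 → {'a': 9, 'f': 6, 'd': 8, 'k': 12}
del 'k' → {'a': 9, 'f': 6, 'd': 8}
del 'd' → {'a': 9, 'f': 6}
lookup['f'] = 1 → {'a': 9, 'f': 1}
lookup['b'] = 4 → {'a': 9, 'f': 1, 'b': 4}
del 'b' → {'a': 9, 'f': 1}
lookup['r'] = 4 → {'a': 9, 'f': 1, 'r': 4}
lookup['f']*lookup['r'] = 1*4 = 4

4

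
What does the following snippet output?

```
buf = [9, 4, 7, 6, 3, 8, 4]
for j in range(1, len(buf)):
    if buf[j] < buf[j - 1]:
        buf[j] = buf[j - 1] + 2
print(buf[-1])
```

j=1: 4<9, buf[1] = 9+2 = 11 → [9, 11, 7, 6, 3, 8, 4]
j=2: 7<11, buf[2] = 11+2 = 13 → [9, 11, 13, 6, 3, 8, 4]
j=3: 6<13, buf[3] = 13+2 = 15 → [9, 11, 13, 15, 3, 8, 4]
j=4: 3<15, buf[4] = 15+2 = 17 → [9, 11, 13, 15, 17, 8, 4]
j=5: 8<17, buf[5] = 17+2 = 19 → [9, 11, 13, 15, 17, 19, 4]
j=6: 4<19, buf[6] = 19+2 = 21 → [9, 11, 13, 15, 17, 19, 21]

21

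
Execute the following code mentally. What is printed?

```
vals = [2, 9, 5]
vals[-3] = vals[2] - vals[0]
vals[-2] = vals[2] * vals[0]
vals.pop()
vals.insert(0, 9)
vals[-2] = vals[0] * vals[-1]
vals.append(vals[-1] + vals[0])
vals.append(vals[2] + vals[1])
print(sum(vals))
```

333

vals[-3] = vals[2]-vals[0] = 5-2 = 3 → [3, 9, 5]
vals[-2] = vals[2]*vals[0] = 5*3 = 15 → [3, 15, 5]
pop() removes 5 → [3, 15]
insert 9 at 0 → [9, 3, 15]
vals[-2] = vals[0]*vals[-1] = 9*15 = 135 → [9, 135, 15]
append vals[-1]+vals[0] = 15+9 = 24 → [9, 135, 15, 24]
append vals[2]+vals[1] = 15+135 = 150 → [9, 135, 15, 24, 150]
sum = 333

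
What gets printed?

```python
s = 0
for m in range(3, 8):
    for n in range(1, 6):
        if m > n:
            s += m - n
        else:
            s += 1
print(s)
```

m=3,n=1: 3>1, s = 0+2 = 2
m=3,n=2: 3>2, s = 2+1 = 3
m=3,n=3: not 3>3, s = 3+1 = 4
m=3,n=4: not 3>4, s = 4+1 = 5
m=3,n=5: not 3>5, s = 5+1 = 6
m=4,n=1: 4>1, s = 6+3 = 9
m=4,n=2: 4>2, s = 9+2 = 11
m=4,n=3: 4>3, s = 11+1 = 12
m=4,n=4: not 4>4, s = 12+1 = 13
m=4,n=5: not 4>5, s = 13+1 = 14
m=5,n=1: 5>1, s = 14+4 = 18
m=5,n=2: 5>2, s = 18+3 = 21
m=5,n=3: 5>3, s = 21+2 = 23
m=5,n=4: 5>4, s = 23+1 = 24
m=5,n=5: not 5>5, s = 24+1 = 25
m=6,n=1: 6>1, s = 25+5 = 30
m=6,n=2: 6>2, s = 30+4 = 34
m=6,n=3: 6>3, s = 34+3 = 37
m=6,n=4: 6>4, s = 37+2 = 39
m=6,n=5: 6>5, s = 39+1 = 40
m=7,n=1: 7>1, s = 40+6 = 46
m=7,n=2: 7>2, s = 46+5 = 51
m=7,n=3: 7>3, s = 51+4 = 55
m=7,n=4: 7>4, s = 55+3 = 58
m=7,n=5: 7>5, s = 58+2 = 60

60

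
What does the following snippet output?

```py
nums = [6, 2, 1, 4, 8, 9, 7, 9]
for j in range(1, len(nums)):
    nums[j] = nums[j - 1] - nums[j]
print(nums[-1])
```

-34

j=1: nums[1] = 6-2 = 4 → [6, 4, 1, 4, 8, 9, 7, 9]
j=2: nums[2] = 4-1 = 3 → [6, 4, 3, 4, 8, 9, 7, 9]
j=3: nums[3] = 3-4 = -1 → [6, 4, 3, -1, 8, 9, 7, 9]
j=4: nums[4] = (-1)-8 = -9 → [6, 4, 3, -1, -9, 9, 7, 9]
j=5: nums[5] = (-9)-9 = -18 → [6, 4, 3, -1, -9, -18, 7, 9]
j=6: nums[6] = (-18)-7 = -25 → [6, 4, 3, -1, -9, -18, -25, 9]
j=7: nums[7] = (-25)-9 = -34 → [6, 4, 3, -1, -9, -18, -25, -34]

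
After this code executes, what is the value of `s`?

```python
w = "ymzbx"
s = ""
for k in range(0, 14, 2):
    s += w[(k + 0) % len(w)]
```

k=0: add w[0]='y' → 'y'
k=2: add w[2]='z' → 'yz'
k=4: add w[4]='x' → 'yzx'
k=6: add w[1]='m' → 'yzxm'
k=8: add w[3]='b' → 'yzxmb'
k=10: add w[0]='y' → 'yzxmby'
k=12: add w[2]='z' → 'yzxmbyz'

'yzxmbyz'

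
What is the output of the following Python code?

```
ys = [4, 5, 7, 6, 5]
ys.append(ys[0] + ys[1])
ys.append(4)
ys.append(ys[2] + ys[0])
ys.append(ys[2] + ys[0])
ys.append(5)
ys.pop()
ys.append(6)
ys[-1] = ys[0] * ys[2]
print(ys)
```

append ys[0]+ys[1] = 4+5 = 9 → [4, 5, 7, 6, 5, 9]
append 4 → [4, 5, 7, 6, 5, 9, 4]
append ys[2]+ys[0] = 7+4 = 11 → [4, 5, 7, 6, 5, 9, 4, 11]
append ys[2]+ys[0] = 7+4 = 11 → [4, 5, 7, 6, 5, 9, 4, 11, 11]
append 5 → [4, 5, 7, 6, 5, 9, 4, 11, 11, 5]
pop() removes 5 → [4, 5, 7, 6, 5, 9, 4, 11, 11]
append 6 → [4, 5, 7, 6, 5, 9, 4, 11, 11, 6]
ys[-1] = ys[0]*ys[2] = 4*7 = 28 → [4, 5, 7, 6, 5, 9, 4, 11, 11, 28]

[4, 5, 7, 6, 5, 9, 4, 11, 11, 28]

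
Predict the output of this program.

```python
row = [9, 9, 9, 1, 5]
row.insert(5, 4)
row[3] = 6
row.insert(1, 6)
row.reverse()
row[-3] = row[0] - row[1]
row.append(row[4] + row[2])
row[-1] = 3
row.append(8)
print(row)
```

insert 4 at 5 → [9, 9, 9, 1, 5, 4]
row[3] = 6 → [9, 9, 9, 6, 5, 4]
insert 6 at 1 → [9, 6, 9, 9, 6, 5, 4]
reverse → [4, 5, 6, 9, 9, 6, 9]
row[-3] = row[0]-row[1] = 4-5 = -1 → [4, 5, 6, 9, -1, 6, 9]
append row[4]+row[2] = (-1)+6 = 5 → [4, 5, 6, 9, -1, 6, 9, 5]
row[-1] = 3 → [4, 5, 6, 9, -1, 6, 9, 3]
append 8 → [4, 5, 6, 9, -1, 6, 9, 3, 8]

[4, 5, 6, 9, -1, 6, 9, 3, 8]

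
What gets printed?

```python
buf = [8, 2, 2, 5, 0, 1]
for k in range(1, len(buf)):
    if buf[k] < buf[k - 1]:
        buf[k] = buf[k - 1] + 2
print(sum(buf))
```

78

k=1: 2<8, buf[1] = 8+2 = 10 → [8, 10, 2, 5, 0, 1]
k=2: 2<10, buf[2] = 10+2 = 12 → [8, 10, 12, 5, 0, 1]
k=3: 5<12, buf[3] = 12+2 = 14 → [8, 10, 12, 14, 0, 1]
k=4: 0<14, buf[4] = 14+2 = 16 → [8, 10, 12, 14, 16, 1]
k=5: 1<16, buf[5] = 16+2 = 18 → [8, 10, 12, 14, 16, 18]
sum = 78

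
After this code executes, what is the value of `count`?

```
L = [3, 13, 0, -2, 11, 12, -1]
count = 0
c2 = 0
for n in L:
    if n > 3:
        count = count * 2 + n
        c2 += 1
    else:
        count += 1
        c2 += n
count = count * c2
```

n=3: not >3, count = 0+1 = 1; c2=3
n=13: >3, count = 1*2+13 = 15; c2=4
n=0: not >3, count = 15+1 = 16; c2=4
n=-2: not >3, count = 16+1 = 17; c2=2
n=11: >3, count = 17*2+11 = 45; c2=3
n=12: >3, count = 45*2+12 = 102; c2=4
n=-1: not >3, count = 102+1 = 103; c2=3
count*c2 = 103*3 = 309

309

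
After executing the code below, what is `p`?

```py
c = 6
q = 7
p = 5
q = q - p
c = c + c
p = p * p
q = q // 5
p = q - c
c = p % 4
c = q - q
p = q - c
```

q = 7-5 = 2
c = 6+6 = 12
p = 5*5 = 25
q = 2//5 = 0
p = 0-12 = -12
c = (-12)%4 = 0
c = 0-0 = 0
p = 0-0 = 0

0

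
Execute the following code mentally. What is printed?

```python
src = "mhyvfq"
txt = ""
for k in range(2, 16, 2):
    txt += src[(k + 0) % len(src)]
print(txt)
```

k=2: add src[2]='y' → 'y'
k=4: add src[4]='f' → 'yf'
k=6: add src[0]='m' → 'yfm'
k=8: add src[2]='y' → 'yfmy'
k=10: add src[4]='f' → 'yfmyf'
k=12: add src[0]='m' → 'yfmyfm'
k=14: add src[2]='y' → 'yfmyfmy'

yfmyfmy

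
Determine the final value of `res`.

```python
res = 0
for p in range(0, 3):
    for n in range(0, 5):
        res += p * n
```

30

p=0,n=0: res = 0+0 = 0
p=0,n=1: res = 0+0 = 0
p=0,n=2: res = 0+0 = 0
p=0,n=3: res = 0+0 = 0
p=0,n=4: res = 0+0 = 0
p=1,n=0: res = 0+0 = 0
p=1,n=1: res = 0+1 = 1
p=1,n=2: res = 1+2 = 3
p=1,n=3: res = 3+3 = 6
p=1,n=4: res = 6+4 = 10
p=2,n=0: res = 10+0 = 10
p=2,n=1: res = 10+2 = 12
p=2,n=2: res = 12+4 = 16
p=2,n=3: res = 16+6 = 22
p=2,n=4: res = 22+8 = 30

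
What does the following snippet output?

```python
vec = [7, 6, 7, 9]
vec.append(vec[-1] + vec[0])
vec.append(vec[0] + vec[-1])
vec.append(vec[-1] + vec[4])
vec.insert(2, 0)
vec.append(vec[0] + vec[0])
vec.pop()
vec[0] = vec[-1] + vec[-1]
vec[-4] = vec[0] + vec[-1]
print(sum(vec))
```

append vec[-1]+vec[0] = 9+7 = 16 → [7, 6, 7, 9, 16]
append vec[0]+vec[-1] = 7+16 = 23 → [7, 6, 7, 9, 16, 23]
append vec[-1]+vec[4] = 23+16 = 39 → [7, 6, 7, 9, 16, 23, 39]
insert 0 at 2 → [7, 6, 0, 7, 9, 16, 23, 39]
append vec[0]+vec[0] = 7+7 = 14 → [7, 6, 0, 7, 9, 16, 23, 39, 14]
pop() removes 14 → [7, 6, 0, 7, 9, 16, 23, 39]
vec[0] = vec[-1]+vec[-1] = 39+39 = 78 → [78, 6, 0, 7, 9, 16, 23, 39]
vec[-4] = vec[0]+vec[-1] = 78+39 = 117 → [78, 6, 0, 7, 117, 16, 23, 39]
sum = 286

286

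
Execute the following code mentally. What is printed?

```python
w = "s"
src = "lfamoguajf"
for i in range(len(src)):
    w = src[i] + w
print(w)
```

i=0: prepend 'l' → 'ls'
i=1: prepend 'f' → 'fls'
i=2: prepend 'a' → 'afls'
i=3: prepend 'm' → 'mafls'
i=4: prepend 'o' → 'omafls'
i=5: prepend 'g' → 'gomafls'
i=6: prepend 'u' → 'ugomafls'
i=7: prepend 'a' → 'augomafls'
i=8: prepend 'j' → 'jaugomafls'
i=9: prepend 'f' → 'fjaugomafls'

fjaugomafls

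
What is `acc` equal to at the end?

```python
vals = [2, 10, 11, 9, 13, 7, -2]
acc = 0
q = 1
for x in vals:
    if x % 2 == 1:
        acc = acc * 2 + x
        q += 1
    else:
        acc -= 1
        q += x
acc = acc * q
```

x=2: not odd, acc = 0-1 = -1; q=3
x=10: not odd, acc = (-1)-1 = -2; q=13
x=11: odd, acc = (-2)*2+11 = 7; q=14
x=9: odd, acc = 7*2+9 = 23; q=15
x=13: odd, acc = 23*2+13 = 59; q=16
x=7: odd, acc = 59*2+7 = 125; q=17
x=-2: not odd, acc = 125-1 = 124; q=15
acc*q = 124*15 = 1860

1860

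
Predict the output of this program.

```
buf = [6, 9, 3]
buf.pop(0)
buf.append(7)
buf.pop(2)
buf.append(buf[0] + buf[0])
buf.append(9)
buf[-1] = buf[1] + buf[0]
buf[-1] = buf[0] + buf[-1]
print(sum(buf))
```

pop(0) removes 6 → [9, 3]
append 7 → [9, 3, 7]
pop(2) removes 7 → [9, 3]
append buf[0]+buf[0] = 9+9 = 18 → [9, 3, 18]
append 9 → [9, 3, 18, 9]
buf[-1] = buf[1]+buf[0] = 3+9 = 12 → [9, 3, 18, 12]
buf[-1] = buf[0]+buf[-1] = 9+12 = 21 → [9, 3, 18, 21]
sum = 51

51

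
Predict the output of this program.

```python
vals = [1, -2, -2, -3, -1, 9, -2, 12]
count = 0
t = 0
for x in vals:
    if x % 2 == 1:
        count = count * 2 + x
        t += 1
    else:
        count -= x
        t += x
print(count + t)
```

x=1: odd, count = 0*2+1 = 1; t=1
x=-2: not odd, count = 1-(-2) = 3; t=-1
x=-2: not odd, count = 3-(-2) = 5; t=-3
x=-3: odd, count = 5*2+(-3) = 7; t=-2
x=-1: odd, count = 7*2+(-1) = 13; t=-1
x=9: odd, count = 13*2+9 = 35; t=0
x=-2: not odd, count = 35-(-2) = 37; t=-2
x=12: not odd, count = 37-12 = 25; t=10
count+t = 25+10 = 35

35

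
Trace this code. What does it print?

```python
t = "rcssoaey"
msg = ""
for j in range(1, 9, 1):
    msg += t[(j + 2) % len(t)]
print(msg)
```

j=1: add t[3]='s' → 's'
j=2: add t[4]='o' → 'so'
j=3: add t[5]='a' → 'soa'
j=4: add t[6]='e' → 'soae'
j=5: add t[7]='y' → 'soaey'
j=6: add t[0]='r' → 'soaeyr'
j=7: add t[1]='c' → 'soaeyrc'
j=8: add t[2]='s' → 'soaeyrcs'

soaeyrcs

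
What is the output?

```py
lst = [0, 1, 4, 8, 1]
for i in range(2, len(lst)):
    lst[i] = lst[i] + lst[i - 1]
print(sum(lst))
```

i=2: lst[2] = 4+1 = 5 → [0, 1, 5, 8, 1]
i=3: lst[3] = 8+5 = 13 → [0, 1, 5, 13, 1]
i=4: lst[4] = 1+13 = 14 → [0, 1, 5, 13, 14]
sum = 33

33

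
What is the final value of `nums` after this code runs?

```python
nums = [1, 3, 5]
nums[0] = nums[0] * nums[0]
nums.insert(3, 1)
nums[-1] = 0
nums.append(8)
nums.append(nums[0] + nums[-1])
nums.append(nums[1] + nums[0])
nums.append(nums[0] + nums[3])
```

nums[0] = nums[0]*nums[0] = 1*1 = 1 → [1, 3, 5]
insert 1 at 3 → [1, 3, 5, 1]
nums[-1] = 0 → [1, 3, 5, 0]
append 8 → [1, 3, 5, 0, 8]
append nums[0]+nums[-1] = 1+8 = 9 → [1, 3, 5, 0, 8, 9]
append nums[1]+nums[0] = 3+1 = 4 → [1, 3, 5, 0, 8, 9, 4]
append nums[0]+nums[3] = 1+0 = 1 → [1, 3, 5, 0, 8, 9, 4, 1]

[1, 3, 5, 0, 8, 9, 4, 1]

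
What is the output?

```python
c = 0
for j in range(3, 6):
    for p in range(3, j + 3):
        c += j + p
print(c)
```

j=3,p=3: c = 0+6 = 6
j=3,p=4: c = 6+7 = 13
j=3,p=5: c = 13+8 = 21
j=4,p=3: c = 21+7 = 28
j=4,p=4: c = 28+8 = 36
j=4,p=5: c = 36+9 = 45
j=4,p=6: c = 45+10 = 55
j=5,p=3: c = 55+8 = 63
j=5,p=4: c = 63+9 = 72
j=5,p=5: c = 72+10 = 82
j=5,p=6: c = 82+11 = 93
j=5,p=7: c = 93+12 = 105

105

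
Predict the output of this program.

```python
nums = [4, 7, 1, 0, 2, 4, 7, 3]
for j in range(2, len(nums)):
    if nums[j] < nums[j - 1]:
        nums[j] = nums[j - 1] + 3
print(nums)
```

[4, 7, 10, 13, 16, 19, 22, 25]

j=2: 1<7, nums[2] = 7+3 = 10 → [4, 7, 10, 0, 2, 4, 7, 3]
j=3: 0<10, nums[3] = 10+3 = 13 → [4, 7, 10, 13, 2, 4, 7, 3]
j=4: 2<13, nums[4] = 13+3 = 16 → [4, 7, 10, 13, 16, 4, 7, 3]
j=5: 4<16, nums[5] = 16+3 = 19 → [4, 7, 10, 13, 16, 19, 7, 3]
j=6: 7<19, nums[6] = 19+3 = 22 → [4, 7, 10, 13, 16, 19, 22, 3]
j=7: 3<22, nums[7] = 22+3 = 25 → [4, 7, 10, 13, 16, 19, 22, 25]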